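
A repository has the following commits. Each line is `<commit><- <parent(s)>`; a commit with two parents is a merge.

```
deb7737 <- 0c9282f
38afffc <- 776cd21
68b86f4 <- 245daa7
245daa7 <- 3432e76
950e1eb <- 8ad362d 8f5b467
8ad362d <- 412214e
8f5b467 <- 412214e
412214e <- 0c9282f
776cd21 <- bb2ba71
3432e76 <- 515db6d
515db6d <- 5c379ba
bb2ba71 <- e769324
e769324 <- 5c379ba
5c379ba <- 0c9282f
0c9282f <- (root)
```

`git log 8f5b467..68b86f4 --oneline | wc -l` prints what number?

5

Reachable from 68b86f4: {0c9282f, 245daa7, 3432e76, 515db6d, 5c379ba, 68b86f4}.
Reachable from 8f5b467: {0c9282f, 412214e, 8f5b467}.
In 68b86f4's history but not 8f5b467's: {245daa7, 3432e76, 515db6d, 5c379ba, 68b86f4} — 5 commits.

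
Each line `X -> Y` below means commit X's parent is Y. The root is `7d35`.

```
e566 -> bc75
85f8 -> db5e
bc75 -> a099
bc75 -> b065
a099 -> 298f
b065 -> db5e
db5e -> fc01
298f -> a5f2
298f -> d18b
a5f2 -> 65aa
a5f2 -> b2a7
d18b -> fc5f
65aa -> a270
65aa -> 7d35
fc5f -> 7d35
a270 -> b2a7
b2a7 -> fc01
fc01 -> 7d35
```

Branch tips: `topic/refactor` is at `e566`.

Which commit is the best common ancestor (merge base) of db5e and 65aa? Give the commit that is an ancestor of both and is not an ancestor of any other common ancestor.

fc01

Ancestors of db5e: {7d35, db5e, fc01}.
Ancestors of 65aa: {65aa, 7d35, a270, b2a7, fc01}.
Common ancestors: {7d35, fc01}.
Among these, fc01 is not an ancestor of any other common ancestor — it is the merge base.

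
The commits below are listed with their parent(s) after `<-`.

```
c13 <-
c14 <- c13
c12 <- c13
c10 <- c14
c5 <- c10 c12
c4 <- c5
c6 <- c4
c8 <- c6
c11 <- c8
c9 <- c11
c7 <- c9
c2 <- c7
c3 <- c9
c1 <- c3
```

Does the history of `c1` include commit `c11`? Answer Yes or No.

Ancestors of c1 (commits reachable by following parents): {c1, c10, c11, c12, c13, c14, c3, c4, c5, c6, c8, c9}.
c11 is in that set, so it is an ancestor of c1.

Yes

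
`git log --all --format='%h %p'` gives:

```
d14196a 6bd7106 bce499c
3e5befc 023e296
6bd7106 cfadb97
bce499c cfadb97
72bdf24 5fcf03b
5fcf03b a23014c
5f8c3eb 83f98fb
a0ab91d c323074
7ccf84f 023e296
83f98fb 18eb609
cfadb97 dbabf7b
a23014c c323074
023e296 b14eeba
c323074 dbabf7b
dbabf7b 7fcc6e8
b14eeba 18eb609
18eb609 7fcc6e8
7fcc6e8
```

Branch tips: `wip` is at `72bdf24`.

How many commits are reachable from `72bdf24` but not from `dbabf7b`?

Reachable from 72bdf24: {5fcf03b, 72bdf24, 7fcc6e8, a23014c, c323074, dbabf7b}.
Reachable from dbabf7b: {7fcc6e8, dbabf7b}.
In 72bdf24's history but not dbabf7b's: {5fcf03b, 72bdf24, a23014c, c323074} — 4 commits.

4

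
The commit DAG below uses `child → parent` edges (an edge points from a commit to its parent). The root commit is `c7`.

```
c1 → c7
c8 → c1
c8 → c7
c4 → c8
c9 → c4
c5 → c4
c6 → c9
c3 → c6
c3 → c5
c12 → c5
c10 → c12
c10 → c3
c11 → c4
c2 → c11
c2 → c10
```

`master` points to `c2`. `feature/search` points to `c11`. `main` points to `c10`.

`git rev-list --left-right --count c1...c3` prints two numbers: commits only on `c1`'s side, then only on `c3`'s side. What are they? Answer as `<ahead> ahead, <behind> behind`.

0 ahead, 6 behind

Reachable from c1: {c1, c7}.
Reachable from c3: {c1, c3, c4, c5, c6, c7, c8, c9}.
Only in c1's history (ahead): {} — 0.
Only in c3's history (behind): {c3, c4, c5, c6, c8, c9} — 6.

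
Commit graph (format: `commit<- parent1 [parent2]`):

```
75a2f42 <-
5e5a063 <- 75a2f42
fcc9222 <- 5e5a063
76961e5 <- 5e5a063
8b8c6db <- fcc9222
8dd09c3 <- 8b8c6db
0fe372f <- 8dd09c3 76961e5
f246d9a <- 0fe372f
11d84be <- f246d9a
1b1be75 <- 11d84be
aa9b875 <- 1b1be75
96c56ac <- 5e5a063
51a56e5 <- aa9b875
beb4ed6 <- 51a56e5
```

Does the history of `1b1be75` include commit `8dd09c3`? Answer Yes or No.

Ancestors of 1b1be75 (commits reachable by following parents): {0fe372f, 11d84be, 1b1be75, 5e5a063, 75a2f42, 76961e5, 8b8c6db, 8dd09c3, f246d9a, fcc9222}.
8dd09c3 is in that set, so it is an ancestor of 1b1be75.

Yes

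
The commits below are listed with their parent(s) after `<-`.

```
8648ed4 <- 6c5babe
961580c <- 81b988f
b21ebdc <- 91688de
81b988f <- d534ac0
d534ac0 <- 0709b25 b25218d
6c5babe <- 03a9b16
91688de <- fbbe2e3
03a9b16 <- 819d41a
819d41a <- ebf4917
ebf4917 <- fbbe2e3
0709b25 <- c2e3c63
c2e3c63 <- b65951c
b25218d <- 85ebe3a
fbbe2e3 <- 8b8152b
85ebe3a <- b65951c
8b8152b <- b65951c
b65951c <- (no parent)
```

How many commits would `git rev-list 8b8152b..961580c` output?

7

Reachable from 961580c: {0709b25, 81b988f, 85ebe3a, 961580c, b25218d, b65951c, c2e3c63, d534ac0}.
Reachable from 8b8152b: {8b8152b, b65951c}.
In 961580c's history but not 8b8152b's: {0709b25, 81b988f, 85ebe3a, 961580c, b25218d, c2e3c63, d534ac0} — 7 commits.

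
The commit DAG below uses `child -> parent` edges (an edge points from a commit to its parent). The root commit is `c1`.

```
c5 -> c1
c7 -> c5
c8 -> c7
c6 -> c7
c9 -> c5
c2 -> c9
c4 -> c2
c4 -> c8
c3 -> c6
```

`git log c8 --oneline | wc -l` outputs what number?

4

Walking parent pointers from c8: reachable set = {c1, c5, c7, c8}.
That is 4 commits.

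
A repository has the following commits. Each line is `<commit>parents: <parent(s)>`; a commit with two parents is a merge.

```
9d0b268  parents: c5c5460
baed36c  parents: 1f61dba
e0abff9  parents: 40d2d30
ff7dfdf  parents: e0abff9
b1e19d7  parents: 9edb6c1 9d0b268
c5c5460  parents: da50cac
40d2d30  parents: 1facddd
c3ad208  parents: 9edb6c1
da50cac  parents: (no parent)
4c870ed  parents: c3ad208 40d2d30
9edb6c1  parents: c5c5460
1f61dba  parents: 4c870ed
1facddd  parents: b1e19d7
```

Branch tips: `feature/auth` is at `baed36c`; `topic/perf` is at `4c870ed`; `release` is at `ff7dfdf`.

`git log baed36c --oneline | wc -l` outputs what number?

Walking parent pointers from baed36c: reachable set = {1f61dba, 1facddd, 40d2d30, 4c870ed, 9d0b268, 9edb6c1, b1e19d7, baed36c, c3ad208, c5c5460, da50cac}.
That is 11 commits.

11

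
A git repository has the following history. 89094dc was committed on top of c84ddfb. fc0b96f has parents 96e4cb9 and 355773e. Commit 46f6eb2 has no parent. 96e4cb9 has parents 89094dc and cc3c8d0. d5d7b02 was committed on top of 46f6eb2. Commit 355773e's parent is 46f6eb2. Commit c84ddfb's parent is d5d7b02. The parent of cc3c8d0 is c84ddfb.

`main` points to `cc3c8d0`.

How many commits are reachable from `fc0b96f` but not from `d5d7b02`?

Reachable from fc0b96f: {355773e, 46f6eb2, 89094dc, 96e4cb9, c84ddfb, cc3c8d0, d5d7b02, fc0b96f}.
Reachable from d5d7b02: {46f6eb2, d5d7b02}.
In fc0b96f's history but not d5d7b02's: {355773e, 89094dc, 96e4cb9, c84ddfb, cc3c8d0, fc0b96f} — 6 commits.

6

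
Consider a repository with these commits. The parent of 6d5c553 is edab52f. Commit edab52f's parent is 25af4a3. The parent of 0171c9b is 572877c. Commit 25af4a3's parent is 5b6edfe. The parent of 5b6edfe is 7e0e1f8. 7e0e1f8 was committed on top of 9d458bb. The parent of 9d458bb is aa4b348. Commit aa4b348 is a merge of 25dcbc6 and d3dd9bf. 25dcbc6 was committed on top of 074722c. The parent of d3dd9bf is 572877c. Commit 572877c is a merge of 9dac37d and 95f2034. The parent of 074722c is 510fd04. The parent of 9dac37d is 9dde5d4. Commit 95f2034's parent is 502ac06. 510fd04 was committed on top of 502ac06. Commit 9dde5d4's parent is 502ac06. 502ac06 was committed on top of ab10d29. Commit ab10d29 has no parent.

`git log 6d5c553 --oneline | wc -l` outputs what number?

Walking parent pointers from 6d5c553: reachable set = {074722c, 25af4a3, 25dcbc6, 502ac06, 510fd04, 572877c, 5b6edfe, 6d5c553, 7e0e1f8, 95f2034, 9d458bb, 9dac37d, 9dde5d4, aa4b348, ab10d29, d3dd9bf, edab52f}.
That is 17 commits.

17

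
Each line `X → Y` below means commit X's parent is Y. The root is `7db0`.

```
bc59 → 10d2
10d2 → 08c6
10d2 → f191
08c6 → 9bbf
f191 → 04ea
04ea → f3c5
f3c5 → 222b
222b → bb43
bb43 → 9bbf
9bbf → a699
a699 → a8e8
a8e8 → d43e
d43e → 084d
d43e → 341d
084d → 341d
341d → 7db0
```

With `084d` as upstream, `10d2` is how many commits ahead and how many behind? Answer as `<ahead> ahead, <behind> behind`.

Reachable from 10d2: {04ea, 084d, 08c6, 10d2, 222b, 341d, 7db0, 9bbf, a699, a8e8, bb43, d43e, f191, f3c5}.
Reachable from 084d: {084d, 341d, 7db0}.
Only in 10d2's history (ahead): {04ea, 08c6, 10d2, 222b, 9bbf, a699, a8e8, bb43, d43e, f191, f3c5} — 11.
Only in 084d's history (behind): {} — 0.

11 ahead, 0 behind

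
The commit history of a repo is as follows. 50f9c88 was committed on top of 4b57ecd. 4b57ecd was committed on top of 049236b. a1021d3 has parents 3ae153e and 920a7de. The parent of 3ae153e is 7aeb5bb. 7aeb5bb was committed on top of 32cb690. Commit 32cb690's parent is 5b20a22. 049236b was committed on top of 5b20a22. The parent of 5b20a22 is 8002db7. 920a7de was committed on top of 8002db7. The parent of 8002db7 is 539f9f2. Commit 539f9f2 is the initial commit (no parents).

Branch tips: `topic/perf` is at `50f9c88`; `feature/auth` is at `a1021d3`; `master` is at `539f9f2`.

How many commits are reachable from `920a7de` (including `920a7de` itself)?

3

Walking parent pointers from 920a7de: reachable set = {539f9f2, 8002db7, 920a7de}.
That is 3 commits.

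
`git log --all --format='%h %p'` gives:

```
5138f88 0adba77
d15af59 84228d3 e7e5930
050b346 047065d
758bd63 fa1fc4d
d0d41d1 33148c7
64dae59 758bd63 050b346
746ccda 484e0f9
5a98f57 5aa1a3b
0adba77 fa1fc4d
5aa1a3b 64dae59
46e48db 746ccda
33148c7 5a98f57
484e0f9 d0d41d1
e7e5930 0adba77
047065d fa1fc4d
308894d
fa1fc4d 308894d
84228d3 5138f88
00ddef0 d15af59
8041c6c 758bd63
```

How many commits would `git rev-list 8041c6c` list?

Walking parent pointers from 8041c6c: reachable set = {308894d, 758bd63, 8041c6c, fa1fc4d}.
That is 4 commits.

4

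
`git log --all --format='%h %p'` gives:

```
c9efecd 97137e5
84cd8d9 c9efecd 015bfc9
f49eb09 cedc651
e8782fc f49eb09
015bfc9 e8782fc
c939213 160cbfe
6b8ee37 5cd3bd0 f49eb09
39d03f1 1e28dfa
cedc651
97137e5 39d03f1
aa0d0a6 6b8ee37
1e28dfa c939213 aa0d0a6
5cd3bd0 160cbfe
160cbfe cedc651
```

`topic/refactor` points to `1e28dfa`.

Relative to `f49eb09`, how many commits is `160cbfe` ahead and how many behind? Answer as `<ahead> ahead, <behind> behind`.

Reachable from 160cbfe: {160cbfe, cedc651}.
Reachable from f49eb09: {cedc651, f49eb09}.
Only in 160cbfe's history (ahead): {160cbfe} — 1.
Only in f49eb09's history (behind): {f49eb09} — 1.

1 ahead, 1 behind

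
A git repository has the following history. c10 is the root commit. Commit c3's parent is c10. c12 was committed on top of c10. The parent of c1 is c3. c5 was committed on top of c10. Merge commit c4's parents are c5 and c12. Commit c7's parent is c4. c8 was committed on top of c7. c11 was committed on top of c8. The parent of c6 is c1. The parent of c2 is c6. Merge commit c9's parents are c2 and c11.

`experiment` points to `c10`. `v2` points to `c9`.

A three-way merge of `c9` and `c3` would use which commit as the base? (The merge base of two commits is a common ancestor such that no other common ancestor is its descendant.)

Ancestors of c9: {c1, c10, c11, c12, c2, c3, c4, c5, c6, c7, c8, c9}.
Ancestors of c3: {c10, c3}.
Common ancestors: {c10, c3}.
Among these, c3 is not an ancestor of any other common ancestor — it is the merge base.

c3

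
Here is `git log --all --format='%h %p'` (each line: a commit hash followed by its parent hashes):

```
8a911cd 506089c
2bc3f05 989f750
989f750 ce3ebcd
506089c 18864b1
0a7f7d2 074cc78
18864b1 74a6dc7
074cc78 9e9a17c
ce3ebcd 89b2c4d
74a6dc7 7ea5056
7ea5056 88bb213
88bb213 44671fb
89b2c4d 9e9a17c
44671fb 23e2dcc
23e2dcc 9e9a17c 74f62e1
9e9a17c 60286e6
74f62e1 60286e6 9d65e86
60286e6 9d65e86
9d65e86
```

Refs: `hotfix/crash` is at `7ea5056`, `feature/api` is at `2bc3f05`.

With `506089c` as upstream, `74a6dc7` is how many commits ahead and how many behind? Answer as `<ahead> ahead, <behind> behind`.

Reachable from 74a6dc7: {23e2dcc, 44671fb, 60286e6, 74a6dc7, 74f62e1, 7ea5056, 88bb213, 9d65e86, 9e9a17c}.
Reachable from 506089c: {18864b1, 23e2dcc, 44671fb, 506089c, 60286e6, 74a6dc7, 74f62e1, 7ea5056, 88bb213, 9d65e86, 9e9a17c}.
Only in 74a6dc7's history (ahead): {} — 0.
Only in 506089c's history (behind): {18864b1, 506089c} — 2.

0 ahead, 2 behind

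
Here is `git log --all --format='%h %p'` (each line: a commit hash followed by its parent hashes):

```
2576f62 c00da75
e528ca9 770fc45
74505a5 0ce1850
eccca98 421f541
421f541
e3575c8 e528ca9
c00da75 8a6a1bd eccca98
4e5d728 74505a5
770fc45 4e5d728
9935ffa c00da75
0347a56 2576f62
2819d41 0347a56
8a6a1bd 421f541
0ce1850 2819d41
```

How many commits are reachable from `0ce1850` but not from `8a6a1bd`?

6

Reachable from 0ce1850: {0347a56, 0ce1850, 2576f62, 2819d41, 421f541, 8a6a1bd, c00da75, eccca98}.
Reachable from 8a6a1bd: {421f541, 8a6a1bd}.
In 0ce1850's history but not 8a6a1bd's: {0347a56, 0ce1850, 2576f62, 2819d41, c00da75, eccca98} — 6 commits.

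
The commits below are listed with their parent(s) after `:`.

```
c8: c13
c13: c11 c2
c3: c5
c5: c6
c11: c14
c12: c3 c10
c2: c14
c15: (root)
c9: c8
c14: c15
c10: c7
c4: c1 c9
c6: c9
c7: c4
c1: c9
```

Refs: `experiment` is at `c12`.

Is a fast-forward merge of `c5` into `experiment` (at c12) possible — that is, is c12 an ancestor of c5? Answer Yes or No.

A fast-forward from c12 to c5 is possible iff c12 is an ancestor of c5.
Ancestors of c5: {c11, c13, c14, c15, c2, c5, c6, c8, c9}.
c12 is not among them, so fast-forward is not possible.

No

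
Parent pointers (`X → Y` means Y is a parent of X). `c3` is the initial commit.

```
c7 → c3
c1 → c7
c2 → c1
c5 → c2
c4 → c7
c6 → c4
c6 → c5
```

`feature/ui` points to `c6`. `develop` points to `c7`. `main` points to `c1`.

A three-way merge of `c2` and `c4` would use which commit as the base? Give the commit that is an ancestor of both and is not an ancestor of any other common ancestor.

c7

Ancestors of c2: {c1, c2, c3, c7}.
Ancestors of c4: {c3, c4, c7}.
Common ancestors: {c3, c7}.
Among these, c7 is not an ancestor of any other common ancestor — it is the merge base.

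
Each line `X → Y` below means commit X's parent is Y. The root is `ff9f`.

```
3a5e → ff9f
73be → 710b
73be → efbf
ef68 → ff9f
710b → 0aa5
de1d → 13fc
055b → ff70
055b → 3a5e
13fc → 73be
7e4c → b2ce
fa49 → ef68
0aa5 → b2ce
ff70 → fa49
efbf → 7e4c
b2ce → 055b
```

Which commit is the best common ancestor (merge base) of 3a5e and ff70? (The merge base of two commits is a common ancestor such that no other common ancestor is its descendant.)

Ancestors of 3a5e: {3a5e, ff9f}.
Ancestors of ff70: {ef68, fa49, ff70, ff9f}.
Common ancestors: {ff9f}.
The only common ancestor is ff9f, so it is the merge base.

ff9f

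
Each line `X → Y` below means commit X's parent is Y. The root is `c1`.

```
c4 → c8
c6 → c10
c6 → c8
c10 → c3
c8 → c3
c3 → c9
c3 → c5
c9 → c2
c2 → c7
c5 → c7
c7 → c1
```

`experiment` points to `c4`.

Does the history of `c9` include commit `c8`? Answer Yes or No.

Ancestors of c9: {c1, c2, c7, c9}.
c8 is not in that set, so it is not an ancestor of c9.

No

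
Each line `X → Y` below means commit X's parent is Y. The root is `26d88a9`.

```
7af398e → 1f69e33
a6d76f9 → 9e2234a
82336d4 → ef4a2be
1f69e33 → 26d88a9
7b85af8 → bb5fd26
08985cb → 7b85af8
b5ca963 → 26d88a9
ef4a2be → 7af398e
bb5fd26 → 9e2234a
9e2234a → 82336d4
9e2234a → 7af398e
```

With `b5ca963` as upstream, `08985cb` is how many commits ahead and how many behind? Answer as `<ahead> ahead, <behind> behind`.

Reachable from 08985cb: {08985cb, 1f69e33, 26d88a9, 7af398e, 7b85af8, 82336d4, 9e2234a, bb5fd26, ef4a2be}.
Reachable from b5ca963: {26d88a9, b5ca963}.
Only in 08985cb's history (ahead): {08985cb, 1f69e33, 7af398e, 7b85af8, 82336d4, 9e2234a, bb5fd26, ef4a2be} — 8.
Only in b5ca963's history (behind): {b5ca963} — 1.

8 ahead, 1 behind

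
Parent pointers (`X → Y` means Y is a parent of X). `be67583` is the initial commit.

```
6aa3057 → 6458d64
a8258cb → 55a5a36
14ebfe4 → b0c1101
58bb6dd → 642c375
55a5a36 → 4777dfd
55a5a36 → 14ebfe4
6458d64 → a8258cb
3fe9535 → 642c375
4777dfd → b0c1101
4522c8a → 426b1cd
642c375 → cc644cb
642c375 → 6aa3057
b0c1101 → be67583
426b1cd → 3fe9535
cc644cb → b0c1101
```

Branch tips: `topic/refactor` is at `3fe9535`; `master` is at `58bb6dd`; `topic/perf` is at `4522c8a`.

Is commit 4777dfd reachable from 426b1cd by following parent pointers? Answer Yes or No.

Yes

Ancestors of 426b1cd (commits reachable by following parents): {14ebfe4, 3fe9535, 426b1cd, 4777dfd, 55a5a36, 642c375, 6458d64, 6aa3057, a8258cb, b0c1101, be67583, cc644cb}.
4777dfd is in that set, so it is an ancestor of 426b1cd.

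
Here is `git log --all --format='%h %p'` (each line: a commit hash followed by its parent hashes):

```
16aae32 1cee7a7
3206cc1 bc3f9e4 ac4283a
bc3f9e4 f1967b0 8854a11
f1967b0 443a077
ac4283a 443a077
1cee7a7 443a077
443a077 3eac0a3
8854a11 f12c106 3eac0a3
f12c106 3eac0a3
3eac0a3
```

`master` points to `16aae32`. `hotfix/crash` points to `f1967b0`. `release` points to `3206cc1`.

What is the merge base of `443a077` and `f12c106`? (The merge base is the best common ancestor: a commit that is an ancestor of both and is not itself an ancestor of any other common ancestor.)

Ancestors of 443a077: {3eac0a3, 443a077}.
Ancestors of f12c106: {3eac0a3, f12c106}.
Common ancestors: {3eac0a3}.
The only common ancestor is 3eac0a3, so it is the merge base.

3eac0a3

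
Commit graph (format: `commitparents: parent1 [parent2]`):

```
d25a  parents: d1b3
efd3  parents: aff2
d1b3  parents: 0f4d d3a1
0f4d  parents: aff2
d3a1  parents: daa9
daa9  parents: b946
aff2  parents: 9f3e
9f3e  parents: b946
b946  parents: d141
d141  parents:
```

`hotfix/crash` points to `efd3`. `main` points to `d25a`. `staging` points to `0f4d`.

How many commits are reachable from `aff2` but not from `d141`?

Reachable from aff2: {9f3e, aff2, b946, d141}.
Reachable from d141: {d141}.
In aff2's history but not d141's: {9f3e, aff2, b946} — 3 commits.

3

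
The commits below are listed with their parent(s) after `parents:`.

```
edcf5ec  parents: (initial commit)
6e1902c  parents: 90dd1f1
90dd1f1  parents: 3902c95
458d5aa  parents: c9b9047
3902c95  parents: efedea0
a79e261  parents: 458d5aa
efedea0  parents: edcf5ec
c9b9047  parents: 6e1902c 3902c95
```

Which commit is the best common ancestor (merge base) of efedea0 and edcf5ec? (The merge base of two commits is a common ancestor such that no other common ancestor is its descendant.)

edcf5ec

Ancestors of efedea0: {edcf5ec, efedea0}.
Ancestors of edcf5ec: {edcf5ec}.
Common ancestors: {edcf5ec}.
The only common ancestor is edcf5ec, so it is the merge base.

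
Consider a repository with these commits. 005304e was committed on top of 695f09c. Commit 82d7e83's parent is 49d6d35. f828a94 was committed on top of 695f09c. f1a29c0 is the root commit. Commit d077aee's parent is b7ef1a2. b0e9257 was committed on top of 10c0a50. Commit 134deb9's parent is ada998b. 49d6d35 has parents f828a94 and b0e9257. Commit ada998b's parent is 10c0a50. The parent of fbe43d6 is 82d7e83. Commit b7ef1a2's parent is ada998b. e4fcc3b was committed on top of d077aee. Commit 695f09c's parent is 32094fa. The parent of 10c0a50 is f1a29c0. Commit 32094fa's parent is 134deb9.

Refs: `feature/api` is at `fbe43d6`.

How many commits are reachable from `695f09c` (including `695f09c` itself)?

Walking parent pointers from 695f09c: reachable set = {10c0a50, 134deb9, 32094fa, 695f09c, ada998b, f1a29c0}.
That is 6 commits.

6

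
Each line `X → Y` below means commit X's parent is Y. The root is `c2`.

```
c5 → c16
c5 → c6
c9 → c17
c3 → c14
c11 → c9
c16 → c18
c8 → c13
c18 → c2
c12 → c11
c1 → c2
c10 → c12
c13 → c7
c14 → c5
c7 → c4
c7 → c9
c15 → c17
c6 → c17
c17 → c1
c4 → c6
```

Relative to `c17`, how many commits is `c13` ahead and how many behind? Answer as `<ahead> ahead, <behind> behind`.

Reachable from c13: {c1, c13, c17, c2, c4, c6, c7, c9}.
Reachable from c17: {c1, c17, c2}.
Only in c13's history (ahead): {c13, c4, c6, c7, c9} — 5.
Only in c17's history (behind): {} — 0.

5 ahead, 0 behind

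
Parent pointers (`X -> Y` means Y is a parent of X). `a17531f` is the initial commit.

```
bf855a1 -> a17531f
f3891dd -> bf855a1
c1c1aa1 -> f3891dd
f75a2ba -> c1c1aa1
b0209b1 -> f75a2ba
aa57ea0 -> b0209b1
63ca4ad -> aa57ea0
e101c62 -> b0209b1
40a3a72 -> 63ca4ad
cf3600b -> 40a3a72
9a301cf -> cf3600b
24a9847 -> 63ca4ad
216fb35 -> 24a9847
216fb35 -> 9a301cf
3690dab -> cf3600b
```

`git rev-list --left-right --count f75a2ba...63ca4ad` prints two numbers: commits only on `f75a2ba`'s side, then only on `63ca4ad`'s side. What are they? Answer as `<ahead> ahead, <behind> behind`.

Reachable from f75a2ba: {a17531f, bf855a1, c1c1aa1, f3891dd, f75a2ba}.
Reachable from 63ca4ad: {63ca4ad, a17531f, aa57ea0, b0209b1, bf855a1, c1c1aa1, f3891dd, f75a2ba}.
Only in f75a2ba's history (ahead): {} — 0.
Only in 63ca4ad's history (behind): {63ca4ad, aa57ea0, b0209b1} — 3.

0 ahead, 3 behind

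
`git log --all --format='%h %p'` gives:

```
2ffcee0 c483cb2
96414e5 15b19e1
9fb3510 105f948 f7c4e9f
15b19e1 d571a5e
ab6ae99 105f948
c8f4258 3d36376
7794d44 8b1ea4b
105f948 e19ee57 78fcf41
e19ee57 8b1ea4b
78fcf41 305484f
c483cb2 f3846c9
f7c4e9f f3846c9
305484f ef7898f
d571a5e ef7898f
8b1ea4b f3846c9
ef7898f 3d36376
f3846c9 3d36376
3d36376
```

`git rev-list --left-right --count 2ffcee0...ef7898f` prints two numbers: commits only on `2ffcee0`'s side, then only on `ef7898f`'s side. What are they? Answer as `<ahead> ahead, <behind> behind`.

Reachable from 2ffcee0: {2ffcee0, 3d36376, c483cb2, f3846c9}.
Reachable from ef7898f: {3d36376, ef7898f}.
Only in 2ffcee0's history (ahead): {2ffcee0, c483cb2, f3846c9} — 3.
Only in ef7898f's history (behind): {ef7898f} — 1.

3 ahead, 1 behind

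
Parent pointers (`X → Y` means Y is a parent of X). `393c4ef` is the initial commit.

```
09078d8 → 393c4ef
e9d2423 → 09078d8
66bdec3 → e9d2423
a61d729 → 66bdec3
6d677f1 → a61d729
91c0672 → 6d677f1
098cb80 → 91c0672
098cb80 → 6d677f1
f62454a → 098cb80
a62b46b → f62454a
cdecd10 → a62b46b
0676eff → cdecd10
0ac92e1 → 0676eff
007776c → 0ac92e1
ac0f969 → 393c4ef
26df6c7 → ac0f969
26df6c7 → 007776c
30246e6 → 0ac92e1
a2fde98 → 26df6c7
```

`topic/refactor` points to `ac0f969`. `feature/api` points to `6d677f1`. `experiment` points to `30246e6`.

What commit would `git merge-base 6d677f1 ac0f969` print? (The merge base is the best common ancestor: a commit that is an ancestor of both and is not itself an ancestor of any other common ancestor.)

393c4ef

Ancestors of 6d677f1: {09078d8, 393c4ef, 66bdec3, 6d677f1, a61d729, e9d2423}.
Ancestors of ac0f969: {393c4ef, ac0f969}.
Common ancestors: {393c4ef}.
The only common ancestor is 393c4ef, so it is the merge base.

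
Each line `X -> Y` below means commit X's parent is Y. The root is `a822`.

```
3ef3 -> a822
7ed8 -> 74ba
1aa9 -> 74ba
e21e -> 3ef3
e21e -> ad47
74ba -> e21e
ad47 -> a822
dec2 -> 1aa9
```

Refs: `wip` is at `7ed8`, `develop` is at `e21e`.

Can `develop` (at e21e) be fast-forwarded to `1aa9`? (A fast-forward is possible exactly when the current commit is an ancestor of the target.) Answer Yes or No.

A fast-forward from e21e to 1aa9 is possible iff e21e is an ancestor of 1aa9.
Ancestors of 1aa9: {1aa9, 3ef3, 74ba, a822, ad47, e21e}.
e21e is among them, so fast-forward is possible.

Yes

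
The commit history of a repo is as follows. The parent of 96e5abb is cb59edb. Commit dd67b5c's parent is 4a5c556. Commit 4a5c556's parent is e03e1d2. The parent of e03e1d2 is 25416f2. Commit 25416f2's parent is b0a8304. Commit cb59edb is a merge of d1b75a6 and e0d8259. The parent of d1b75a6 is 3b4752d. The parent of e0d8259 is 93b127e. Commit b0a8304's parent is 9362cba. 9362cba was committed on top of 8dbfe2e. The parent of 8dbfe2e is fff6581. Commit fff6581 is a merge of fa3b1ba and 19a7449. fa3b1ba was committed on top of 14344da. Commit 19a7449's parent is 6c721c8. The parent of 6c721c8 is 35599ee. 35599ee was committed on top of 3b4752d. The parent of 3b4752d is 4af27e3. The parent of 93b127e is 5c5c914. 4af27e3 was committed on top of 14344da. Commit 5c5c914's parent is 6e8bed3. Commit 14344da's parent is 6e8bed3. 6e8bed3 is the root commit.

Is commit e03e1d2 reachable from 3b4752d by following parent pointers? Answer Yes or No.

No

Ancestors of 3b4752d: {14344da, 3b4752d, 4af27e3, 6e8bed3}.
e03e1d2 is not in that set, so it is not an ancestor of 3b4752d.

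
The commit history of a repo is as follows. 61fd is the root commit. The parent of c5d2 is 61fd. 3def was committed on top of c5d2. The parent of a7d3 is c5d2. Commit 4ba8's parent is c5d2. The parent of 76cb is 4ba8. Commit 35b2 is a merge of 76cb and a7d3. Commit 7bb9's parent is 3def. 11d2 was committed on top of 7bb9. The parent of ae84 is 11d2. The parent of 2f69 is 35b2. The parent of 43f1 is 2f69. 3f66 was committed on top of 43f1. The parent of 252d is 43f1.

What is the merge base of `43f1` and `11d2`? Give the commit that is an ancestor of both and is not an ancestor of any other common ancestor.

Ancestors of 43f1: {2f69, 35b2, 43f1, 4ba8, 61fd, 76cb, a7d3, c5d2}.
Ancestors of 11d2: {11d2, 3def, 61fd, 7bb9, c5d2}.
Common ancestors: {61fd, c5d2}.
Among these, c5d2 is not an ancestor of any other common ancestor — it is the merge base.

c5d2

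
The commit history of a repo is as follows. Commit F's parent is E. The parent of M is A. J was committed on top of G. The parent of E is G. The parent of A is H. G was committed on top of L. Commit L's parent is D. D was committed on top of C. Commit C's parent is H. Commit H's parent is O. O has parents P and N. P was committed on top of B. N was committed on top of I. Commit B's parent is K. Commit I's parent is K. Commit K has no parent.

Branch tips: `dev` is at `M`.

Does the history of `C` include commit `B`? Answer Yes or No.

Yes

Ancestors of C (commits reachable by following parents): {B, C, H, I, K, N, O, P}.
B is in that set, so it is an ancestor of C.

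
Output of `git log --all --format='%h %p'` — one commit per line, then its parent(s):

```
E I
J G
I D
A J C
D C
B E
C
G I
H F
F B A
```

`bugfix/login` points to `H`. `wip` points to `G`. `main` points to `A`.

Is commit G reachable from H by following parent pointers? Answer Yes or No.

Yes

Ancestors of H (commits reachable by following parents): {A, B, C, D, E, F, G, H, I, J}.
G is in that set, so it is an ancestor of H.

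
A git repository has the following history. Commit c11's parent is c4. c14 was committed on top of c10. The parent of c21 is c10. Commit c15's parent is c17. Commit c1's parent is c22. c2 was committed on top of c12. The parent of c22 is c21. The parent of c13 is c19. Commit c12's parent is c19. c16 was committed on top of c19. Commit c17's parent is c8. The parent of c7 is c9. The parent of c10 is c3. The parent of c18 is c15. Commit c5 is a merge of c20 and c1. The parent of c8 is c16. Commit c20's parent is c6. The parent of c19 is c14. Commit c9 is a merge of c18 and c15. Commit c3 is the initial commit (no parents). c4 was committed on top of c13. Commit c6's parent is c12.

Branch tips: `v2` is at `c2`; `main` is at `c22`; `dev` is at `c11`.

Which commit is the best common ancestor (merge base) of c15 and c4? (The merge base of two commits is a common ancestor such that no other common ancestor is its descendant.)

c19

Ancestors of c15: {c10, c14, c15, c16, c17, c19, c3, c8}.
Ancestors of c4: {c10, c13, c14, c19, c3, c4}.
Common ancestors: {c10, c14, c19, c3}.
Among these, c19 is not an ancestor of any other common ancestor — it is the merge base.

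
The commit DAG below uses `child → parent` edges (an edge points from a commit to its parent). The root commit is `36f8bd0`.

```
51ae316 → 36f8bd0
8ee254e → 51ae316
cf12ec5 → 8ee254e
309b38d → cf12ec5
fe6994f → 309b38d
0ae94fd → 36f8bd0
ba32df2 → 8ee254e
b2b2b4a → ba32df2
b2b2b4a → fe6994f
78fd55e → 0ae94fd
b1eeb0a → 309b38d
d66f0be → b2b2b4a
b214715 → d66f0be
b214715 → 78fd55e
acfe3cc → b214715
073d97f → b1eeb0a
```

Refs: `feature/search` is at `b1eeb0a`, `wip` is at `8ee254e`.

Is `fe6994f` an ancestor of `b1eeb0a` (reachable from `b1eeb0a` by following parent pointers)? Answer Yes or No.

Ancestors of b1eeb0a: {309b38d, 36f8bd0, 51ae316, 8ee254e, b1eeb0a, cf12ec5}.
fe6994f is not in that set, so it is not an ancestor of b1eeb0a.

No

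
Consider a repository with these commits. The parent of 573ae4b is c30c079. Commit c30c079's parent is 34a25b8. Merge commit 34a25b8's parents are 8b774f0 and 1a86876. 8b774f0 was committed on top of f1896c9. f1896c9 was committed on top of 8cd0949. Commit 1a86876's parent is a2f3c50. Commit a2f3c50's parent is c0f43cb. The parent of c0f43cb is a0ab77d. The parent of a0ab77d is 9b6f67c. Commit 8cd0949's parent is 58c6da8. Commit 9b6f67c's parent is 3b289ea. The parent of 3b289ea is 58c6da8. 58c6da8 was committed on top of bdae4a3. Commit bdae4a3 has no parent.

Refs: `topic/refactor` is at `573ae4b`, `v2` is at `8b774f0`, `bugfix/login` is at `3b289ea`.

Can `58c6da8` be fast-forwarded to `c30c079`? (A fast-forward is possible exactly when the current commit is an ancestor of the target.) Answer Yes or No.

A fast-forward from 58c6da8 to c30c079 is possible iff 58c6da8 is an ancestor of c30c079.
Ancestors of c30c079: {1a86876, 34a25b8, 3b289ea, 58c6da8, 8b774f0, 8cd0949, 9b6f67c, a0ab77d, a2f3c50, bdae4a3, c0f43cb, c30c079, f1896c9}.
58c6da8 is among them, so fast-forward is possible.

Yes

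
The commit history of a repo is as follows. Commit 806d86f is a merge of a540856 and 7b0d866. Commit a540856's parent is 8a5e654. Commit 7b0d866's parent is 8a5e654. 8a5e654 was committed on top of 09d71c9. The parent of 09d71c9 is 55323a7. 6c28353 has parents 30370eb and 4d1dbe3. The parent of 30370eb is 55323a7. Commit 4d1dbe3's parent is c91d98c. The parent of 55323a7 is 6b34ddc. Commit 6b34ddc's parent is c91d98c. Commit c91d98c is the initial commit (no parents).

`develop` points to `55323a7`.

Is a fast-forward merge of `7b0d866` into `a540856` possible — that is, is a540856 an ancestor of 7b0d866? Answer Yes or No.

A fast-forward from a540856 to 7b0d866 is possible iff a540856 is an ancestor of 7b0d866.
Ancestors of 7b0d866: {09d71c9, 55323a7, 6b34ddc, 7b0d866, 8a5e654, c91d98c}.
a540856 is not among them, so fast-forward is not possible.

No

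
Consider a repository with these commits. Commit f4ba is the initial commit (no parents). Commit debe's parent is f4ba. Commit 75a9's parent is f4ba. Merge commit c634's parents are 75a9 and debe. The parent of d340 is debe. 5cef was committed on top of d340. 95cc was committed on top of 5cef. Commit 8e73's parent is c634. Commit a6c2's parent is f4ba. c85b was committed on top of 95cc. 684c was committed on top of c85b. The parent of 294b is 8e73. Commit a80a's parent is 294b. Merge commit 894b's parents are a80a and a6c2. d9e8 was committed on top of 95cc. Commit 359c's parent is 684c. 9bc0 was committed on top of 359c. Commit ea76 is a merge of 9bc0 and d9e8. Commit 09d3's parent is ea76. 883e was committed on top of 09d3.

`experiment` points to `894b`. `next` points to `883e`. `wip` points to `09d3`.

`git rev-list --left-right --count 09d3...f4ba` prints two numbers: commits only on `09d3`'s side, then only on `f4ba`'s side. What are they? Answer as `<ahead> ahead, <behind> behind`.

11 ahead, 0 behind

Reachable from 09d3: {09d3, 359c, 5cef, 684c, 95cc, 9bc0, c85b, d340, d9e8, debe, ea76, f4ba}.
Reachable from f4ba: {f4ba}.
Only in 09d3's history (ahead): {09d3, 359c, 5cef, 684c, 95cc, 9bc0, c85b, d340, d9e8, debe, ea76} — 11.
Only in f4ba's history (behind): {} — 0.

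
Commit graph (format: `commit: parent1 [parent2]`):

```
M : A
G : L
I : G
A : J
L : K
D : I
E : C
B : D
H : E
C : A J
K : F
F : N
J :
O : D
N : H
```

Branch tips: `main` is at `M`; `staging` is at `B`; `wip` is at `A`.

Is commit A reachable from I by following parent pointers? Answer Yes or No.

Yes

Ancestors of I (commits reachable by following parents): {A, C, E, F, G, H, I, J, K, L, N}.
A is in that set, so it is an ancestor of I.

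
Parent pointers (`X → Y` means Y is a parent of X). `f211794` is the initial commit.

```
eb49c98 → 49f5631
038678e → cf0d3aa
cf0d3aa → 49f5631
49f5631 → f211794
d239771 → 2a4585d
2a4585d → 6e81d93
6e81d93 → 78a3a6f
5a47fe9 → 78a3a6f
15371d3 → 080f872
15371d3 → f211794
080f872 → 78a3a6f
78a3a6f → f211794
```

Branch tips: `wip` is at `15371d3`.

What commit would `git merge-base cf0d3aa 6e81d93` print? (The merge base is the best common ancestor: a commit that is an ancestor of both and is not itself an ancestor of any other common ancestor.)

f211794

Ancestors of cf0d3aa: {49f5631, cf0d3aa, f211794}.
Ancestors of 6e81d93: {6e81d93, 78a3a6f, f211794}.
Common ancestors: {f211794}.
The only common ancestor is f211794, so it is the merge base.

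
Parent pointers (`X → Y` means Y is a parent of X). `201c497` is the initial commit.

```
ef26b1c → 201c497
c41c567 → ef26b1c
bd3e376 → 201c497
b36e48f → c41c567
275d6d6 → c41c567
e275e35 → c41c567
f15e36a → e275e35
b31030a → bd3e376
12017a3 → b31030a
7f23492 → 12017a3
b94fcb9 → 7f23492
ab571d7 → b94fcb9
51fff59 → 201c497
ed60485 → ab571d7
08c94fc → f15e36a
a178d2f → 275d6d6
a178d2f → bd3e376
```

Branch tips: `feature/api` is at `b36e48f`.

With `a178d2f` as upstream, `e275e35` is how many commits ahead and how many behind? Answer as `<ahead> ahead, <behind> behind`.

Reachable from e275e35: {201c497, c41c567, e275e35, ef26b1c}.
Reachable from a178d2f: {201c497, 275d6d6, a178d2f, bd3e376, c41c567, ef26b1c}.
Only in e275e35's history (ahead): {e275e35} — 1.
Only in a178d2f's history (behind): {275d6d6, a178d2f, bd3e376} — 3.

1 ahead, 3 behind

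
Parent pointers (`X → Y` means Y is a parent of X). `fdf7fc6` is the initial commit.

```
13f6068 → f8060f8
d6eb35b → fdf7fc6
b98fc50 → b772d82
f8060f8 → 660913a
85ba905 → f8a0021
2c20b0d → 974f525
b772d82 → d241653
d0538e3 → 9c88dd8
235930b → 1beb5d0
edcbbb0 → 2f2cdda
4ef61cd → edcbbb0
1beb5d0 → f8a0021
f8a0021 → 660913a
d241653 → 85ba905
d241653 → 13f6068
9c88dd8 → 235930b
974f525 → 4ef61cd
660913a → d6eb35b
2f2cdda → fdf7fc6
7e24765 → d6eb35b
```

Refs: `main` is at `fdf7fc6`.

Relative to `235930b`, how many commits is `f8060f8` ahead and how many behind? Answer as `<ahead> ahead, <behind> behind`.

Reachable from f8060f8: {660913a, d6eb35b, f8060f8, fdf7fc6}.
Reachable from 235930b: {1beb5d0, 235930b, 660913a, d6eb35b, f8a0021, fdf7fc6}.
Only in f8060f8's history (ahead): {f8060f8} — 1.
Only in 235930b's history (behind): {1beb5d0, 235930b, f8a0021} — 3.

1 ahead, 3 behind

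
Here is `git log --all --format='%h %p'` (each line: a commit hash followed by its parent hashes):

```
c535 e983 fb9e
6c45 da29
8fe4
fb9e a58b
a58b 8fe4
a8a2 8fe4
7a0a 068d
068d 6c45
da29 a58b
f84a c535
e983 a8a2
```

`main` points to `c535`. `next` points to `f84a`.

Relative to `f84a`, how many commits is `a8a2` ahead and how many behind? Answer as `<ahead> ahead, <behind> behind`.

0 ahead, 5 behind

Reachable from a8a2: {8fe4, a8a2}.
Reachable from f84a: {8fe4, a58b, a8a2, c535, e983, f84a, fb9e}.
Only in a8a2's history (ahead): {} — 0.
Only in f84a's history (behind): {a58b, c535, e983, f84a, fb9e} — 5.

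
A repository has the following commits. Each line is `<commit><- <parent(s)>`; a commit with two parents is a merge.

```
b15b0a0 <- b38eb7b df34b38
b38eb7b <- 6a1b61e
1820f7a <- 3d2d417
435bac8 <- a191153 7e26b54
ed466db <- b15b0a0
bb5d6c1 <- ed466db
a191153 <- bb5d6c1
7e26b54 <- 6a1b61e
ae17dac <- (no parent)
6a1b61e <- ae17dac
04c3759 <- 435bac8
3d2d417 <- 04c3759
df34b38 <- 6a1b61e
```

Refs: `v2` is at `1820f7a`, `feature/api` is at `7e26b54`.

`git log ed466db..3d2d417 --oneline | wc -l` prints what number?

6

Reachable from 3d2d417: {04c3759, 3d2d417, 435bac8, 6a1b61e, 7e26b54, a191153, ae17dac, b15b0a0, b38eb7b, bb5d6c1, df34b38, ed466db}.
Reachable from ed466db: {6a1b61e, ae17dac, b15b0a0, b38eb7b, df34b38, ed466db}.
In 3d2d417's history but not ed466db's: {04c3759, 3d2d417, 435bac8, 7e26b54, a191153, bb5d6c1} — 6 commits.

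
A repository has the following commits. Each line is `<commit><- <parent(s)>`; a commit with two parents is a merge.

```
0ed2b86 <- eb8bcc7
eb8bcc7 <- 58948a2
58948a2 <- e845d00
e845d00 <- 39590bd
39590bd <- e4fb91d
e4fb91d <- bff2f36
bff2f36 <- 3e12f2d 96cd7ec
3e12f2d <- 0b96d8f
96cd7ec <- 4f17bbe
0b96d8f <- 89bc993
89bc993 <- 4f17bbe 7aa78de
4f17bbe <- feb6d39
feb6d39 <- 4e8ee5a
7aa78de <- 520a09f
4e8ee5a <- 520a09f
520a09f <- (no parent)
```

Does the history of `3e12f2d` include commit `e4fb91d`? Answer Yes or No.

Ancestors of 3e12f2d: {0b96d8f, 3e12f2d, 4e8ee5a, 4f17bbe, 520a09f, 7aa78de, 89bc993, feb6d39}.
e4fb91d is not in that set, so it is not an ancestor of 3e12f2d.

No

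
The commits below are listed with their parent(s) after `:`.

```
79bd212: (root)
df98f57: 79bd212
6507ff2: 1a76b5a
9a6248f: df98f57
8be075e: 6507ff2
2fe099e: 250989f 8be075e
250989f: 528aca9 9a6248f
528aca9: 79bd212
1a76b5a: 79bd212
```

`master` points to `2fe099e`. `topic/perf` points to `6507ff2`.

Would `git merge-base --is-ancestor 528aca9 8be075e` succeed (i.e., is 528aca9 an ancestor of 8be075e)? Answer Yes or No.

Ancestors of 8be075e: {1a76b5a, 6507ff2, 79bd212, 8be075e}.
528aca9 is not in that set, so it is not an ancestor of 8be075e.

No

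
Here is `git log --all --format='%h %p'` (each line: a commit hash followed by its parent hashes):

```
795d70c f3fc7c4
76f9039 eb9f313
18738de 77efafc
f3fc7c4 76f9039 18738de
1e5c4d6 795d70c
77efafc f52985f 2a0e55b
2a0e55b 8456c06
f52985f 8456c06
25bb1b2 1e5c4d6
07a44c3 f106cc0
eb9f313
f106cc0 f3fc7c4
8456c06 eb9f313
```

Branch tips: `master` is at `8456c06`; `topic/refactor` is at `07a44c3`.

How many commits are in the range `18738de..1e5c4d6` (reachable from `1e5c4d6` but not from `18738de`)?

4

Reachable from 1e5c4d6: {18738de, 1e5c4d6, 2a0e55b, 76f9039, 77efafc, 795d70c, 8456c06, eb9f313, f3fc7c4, f52985f}.
Reachable from 18738de: {18738de, 2a0e55b, 77efafc, 8456c06, eb9f313, f52985f}.
In 1e5c4d6's history but not 18738de's: {1e5c4d6, 76f9039, 795d70c, f3fc7c4} — 4 commits.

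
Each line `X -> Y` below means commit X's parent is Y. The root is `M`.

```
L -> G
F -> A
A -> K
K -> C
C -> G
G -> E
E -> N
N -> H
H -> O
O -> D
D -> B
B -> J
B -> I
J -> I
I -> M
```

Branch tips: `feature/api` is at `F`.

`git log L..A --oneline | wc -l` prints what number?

3

Reachable from A: {A, B, C, D, E, G, H, I, J, K, M, N, O}.
Reachable from L: {B, D, E, G, H, I, J, L, M, N, O}.
In A's history but not L's: {A, C, K} — 3 commits.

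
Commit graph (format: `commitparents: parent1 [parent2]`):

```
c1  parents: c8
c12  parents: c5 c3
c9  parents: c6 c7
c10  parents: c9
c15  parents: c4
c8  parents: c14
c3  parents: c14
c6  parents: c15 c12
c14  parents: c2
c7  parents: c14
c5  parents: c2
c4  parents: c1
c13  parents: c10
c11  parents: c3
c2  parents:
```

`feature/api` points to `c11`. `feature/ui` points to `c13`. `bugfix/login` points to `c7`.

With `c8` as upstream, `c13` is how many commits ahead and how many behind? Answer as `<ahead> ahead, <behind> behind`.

Reachable from c13: {c1, c10, c12, c13, c14, c15, c2, c3, c4, c5, c6, c7, c8, c9}.
Reachable from c8: {c14, c2, c8}.
Only in c13's history (ahead): {c1, c10, c12, c13, c15, c3, c4, c5, c6, c7, c9} — 11.
Only in c8's history (behind): {} — 0.

11 ahead, 0 behind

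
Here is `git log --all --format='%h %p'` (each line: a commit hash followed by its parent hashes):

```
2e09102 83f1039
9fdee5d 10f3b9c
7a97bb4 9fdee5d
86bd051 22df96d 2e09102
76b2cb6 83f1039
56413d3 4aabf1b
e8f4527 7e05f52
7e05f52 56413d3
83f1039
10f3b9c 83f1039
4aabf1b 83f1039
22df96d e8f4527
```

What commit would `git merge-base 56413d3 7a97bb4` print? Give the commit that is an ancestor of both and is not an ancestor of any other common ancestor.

Ancestors of 56413d3: {4aabf1b, 56413d3, 83f1039}.
Ancestors of 7a97bb4: {10f3b9c, 7a97bb4, 83f1039, 9fdee5d}.
Common ancestors: {83f1039}.
The only common ancestor is 83f1039, so it is the merge base.

83f1039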